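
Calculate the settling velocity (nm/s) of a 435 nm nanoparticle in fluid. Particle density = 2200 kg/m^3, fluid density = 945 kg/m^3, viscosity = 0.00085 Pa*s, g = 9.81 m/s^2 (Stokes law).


Radius R = 435/2 nm = 2.175e-07 m
Density difference = 2200 - 945 = 1255 kg/m^3
v = 2 * R^2 * (rho_p - rho_f) * g / (9 * eta)
v = 2 * (2.175e-07)^2 * 1255 * 9.81 / (9 * 0.00085)
v = 1.52265e-07 m/s = 152.2649 nm/s

152.2649


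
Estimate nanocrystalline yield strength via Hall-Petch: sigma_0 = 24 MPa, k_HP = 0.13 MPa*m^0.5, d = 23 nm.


d = 23 nm = 2.3e-08 m
sqrt(d) = 0.0001516575
Hall-Petch contribution = k / sqrt(d) = 0.13 / 0.0001516575 = 857.2 MPa
sigma = sigma_0 + k/sqrt(d) = 24 + 857.2 = 881.2 MPa

881.2


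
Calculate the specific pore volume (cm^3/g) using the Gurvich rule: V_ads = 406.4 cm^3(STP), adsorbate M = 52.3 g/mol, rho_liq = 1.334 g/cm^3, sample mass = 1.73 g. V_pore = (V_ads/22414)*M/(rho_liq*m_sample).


Moles adsorbed n = V_ads / 22414 = 406.4 / 22414 = 1.813152e-02 mol
Liquid volume V_liq = n * M / rho_liq = 1.813152e-02 * 52.3 / 1.334 = 0.71085 cm^3
Specific pore volume V_pore = V_liq / m_sample = 0.71085 / 1.73
V_pore = 0.4109 cm^3/g

0.4109


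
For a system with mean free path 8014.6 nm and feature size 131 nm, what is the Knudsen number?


Knudsen number Kn = lambda / L
Kn = 8014.6 / 131
Kn = 61.1802

61.1802


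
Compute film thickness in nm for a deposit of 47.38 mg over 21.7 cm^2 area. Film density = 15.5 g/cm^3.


Convert: m = 47.38 mg = 4.7380e-05 kg, A = 21.7 cm^2 = 2.1700e-03 m^2, rho = 15.5 g/cm^3 = 15500 kg/m^3
t = m / (A * rho)
t = 4.7380e-05 / (2.1700e-03 * 15500)
t = 1.4087e-06 m = 1408.7 nm

1408.7


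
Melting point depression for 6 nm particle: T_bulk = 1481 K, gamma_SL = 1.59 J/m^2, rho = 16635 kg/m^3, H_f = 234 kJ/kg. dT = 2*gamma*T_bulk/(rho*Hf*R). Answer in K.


Radius R = 6/2 = 3 nm = 3e-09 m
Convert H_f = 234 kJ/kg = 234000 J/kg
dT = 2 * gamma_SL * T_bulk / (rho * H_f * R)
dT = 2 * 1.59 * 1481 / (16635 * 234000 * 3e-09)
dT = 403.3 K

403.3


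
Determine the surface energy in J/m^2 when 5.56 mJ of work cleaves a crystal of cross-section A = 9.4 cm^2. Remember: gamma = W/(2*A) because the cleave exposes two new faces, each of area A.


Convert: A = 9.4 cm^2 = 0.00094 m^2, W = 5.56 mJ = 0.00556 J
Cleaving exposes two faces of area A, so total new surface = 2*A and gamma = W / (2*A)
gamma = 0.00556 / (2 * 0.00094)
gamma = 2.957 J/m^2

2.957


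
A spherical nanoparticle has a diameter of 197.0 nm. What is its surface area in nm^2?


Radius r = 197.0/2 = 98.5 nm
Surface area SA = 4 * pi * r^2
SA = 4 * pi * (98.5)^2
SA = 121922.07 nm^2

121922.07


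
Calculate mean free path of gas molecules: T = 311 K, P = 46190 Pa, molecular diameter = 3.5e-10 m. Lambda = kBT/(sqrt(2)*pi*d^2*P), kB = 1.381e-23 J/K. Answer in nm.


Mean free path: lambda = kB*T / (sqrt(2) * pi * d^2 * P)
lambda = 1.381e-23 * 311 / (sqrt(2) * pi * (3.5e-10)^2 * 46190)
lambda = 1.70846e-07 m
lambda = 170.85 nm

170.85


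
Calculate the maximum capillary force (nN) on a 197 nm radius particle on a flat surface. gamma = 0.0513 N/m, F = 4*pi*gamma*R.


Convert radius: R = 197 nm = 1.97e-07 m
F = 4 * pi * gamma * R
F = 4 * pi * 0.0513 * 1.97e-07
F = 1.26997e-07 N = 126.997 nN

126.997


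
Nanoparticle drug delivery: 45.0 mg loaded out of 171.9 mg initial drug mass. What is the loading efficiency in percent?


Drug loading efficiency = (drug loaded / drug initial) * 100
DLE = 45.0 / 171.9 * 100
DLE = 0.2618 * 100
DLE = 26.18%

26.18


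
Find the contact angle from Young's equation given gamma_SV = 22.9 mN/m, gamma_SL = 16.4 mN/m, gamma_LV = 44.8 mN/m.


cos(theta) = (gamma_SV - gamma_SL) / gamma_LV
cos(theta) = (22.9 - 16.4) / 44.8
cos(theta) = 0.145089
theta = arccos(0.145089) = 81.66 degrees

81.66


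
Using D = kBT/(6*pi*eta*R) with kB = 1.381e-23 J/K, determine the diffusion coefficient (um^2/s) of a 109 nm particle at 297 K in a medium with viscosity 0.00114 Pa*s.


Radius R = 109/2 = 54.5 nm = 5.45e-08 m
D = kB*T / (6*pi*eta*R)
D = 1.381e-23 * 297 / (6 * pi * 0.00114 * 5.45e-08)
D = 3.50225e-12 m^2/s = 3.502 um^2/s

3.502


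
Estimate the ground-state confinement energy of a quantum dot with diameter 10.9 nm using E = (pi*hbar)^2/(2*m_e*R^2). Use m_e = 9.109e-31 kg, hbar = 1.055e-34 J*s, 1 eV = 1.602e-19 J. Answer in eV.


Radius R = 10.9/2 = 5.45 nm = 5.45e-09 m
E = (pi * 1.055e-34)^2 / (2 * 9.109e-31 * (5.45e-09)^2)
E(J) = 2.03007e-21
E = E(J) / 1.602e-19 = 0.0127 eV

0.0127


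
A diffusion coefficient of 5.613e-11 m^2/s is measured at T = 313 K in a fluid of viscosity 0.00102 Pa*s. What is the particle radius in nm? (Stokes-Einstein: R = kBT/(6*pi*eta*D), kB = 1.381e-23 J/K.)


Stokes-Einstein: R = kB*T / (6*pi*eta*D)
R = 1.381e-23 * 313 / (6 * pi * 0.00102 * 5.613e-11)
R = 4.00536e-09 m = 4.01 nm

4.01


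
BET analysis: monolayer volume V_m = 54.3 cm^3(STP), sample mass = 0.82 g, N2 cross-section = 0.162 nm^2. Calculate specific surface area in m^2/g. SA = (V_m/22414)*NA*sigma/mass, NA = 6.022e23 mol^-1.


Number of moles in monolayer = V_m / 22414 = 54.3 / 22414 = 0.00242259
Number of molecules = moles * NA = 0.00242259 * 6.022e23
SA = molecules * sigma / mass
SA = (54.3 / 22414) * 6.022e23 * 0.162e-18 / 0.82
SA = 288.2 m^2/g

288.2


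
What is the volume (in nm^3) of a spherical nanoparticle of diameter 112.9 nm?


Radius r = 112.9/2 = 56.45 nm
Volume V = (4/3) * pi * r^3
V = (4/3) * pi * (56.45)^3
V = 753495.13 nm^3

753495.13


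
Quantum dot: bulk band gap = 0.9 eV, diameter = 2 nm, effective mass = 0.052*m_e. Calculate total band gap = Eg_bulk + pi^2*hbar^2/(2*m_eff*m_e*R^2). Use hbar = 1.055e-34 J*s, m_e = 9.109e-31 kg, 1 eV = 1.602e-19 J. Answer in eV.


Radius R = 2/2 nm = 1e-09 m
Confinement energy dE = pi^2 * hbar^2 / (2 * m_eff * m_e * R^2)
dE = pi^2 * (1.055e-34)^2 / (2 * 0.052 * 9.109e-31 * (1e-09)^2) J, divided by 1.602e-19 J/eV
dE = 7.2383 eV
Total band gap = E_g(bulk) + dE = 0.9 + 7.2383 = 8.1383 eV

8.1383


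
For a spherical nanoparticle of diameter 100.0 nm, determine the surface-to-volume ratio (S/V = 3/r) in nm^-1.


Radius r = 100.0/2 = 50 nm
S/V = 3 / r = 3 / 50
S/V = 0.06 nm^-1

0.06


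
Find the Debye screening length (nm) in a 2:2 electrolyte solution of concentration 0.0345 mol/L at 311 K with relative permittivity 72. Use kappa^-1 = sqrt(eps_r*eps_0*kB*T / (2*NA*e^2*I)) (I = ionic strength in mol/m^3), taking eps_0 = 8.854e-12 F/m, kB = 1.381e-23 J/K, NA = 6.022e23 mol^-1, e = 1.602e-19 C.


Ionic strength I = 0.0345 * 2^2 * 1000 = 138 mol/m^3
kappa^-1 = sqrt(72 * 8.854e-12 * 1.381e-23 * 311 / (2 * 6.022e23 * (1.602e-19)^2 * 138))
kappa^-1 = 0.801 nm

0.801


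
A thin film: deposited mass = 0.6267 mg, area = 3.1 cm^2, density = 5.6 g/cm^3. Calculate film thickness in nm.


Convert: m = 0.6267 mg = 6.2670e-07 kg, A = 3.1 cm^2 = 3.1000e-04 m^2, rho = 5.6 g/cm^3 = 5600 kg/m^3
t = m / (A * rho)
t = 6.2670e-07 / (3.1000e-04 * 5600)
t = 3.6100e-07 m = 361.0 nm

361.0


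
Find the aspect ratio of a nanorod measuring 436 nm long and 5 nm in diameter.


Aspect ratio AR = length / diameter
AR = 436 / 5
AR = 87.2

87.2


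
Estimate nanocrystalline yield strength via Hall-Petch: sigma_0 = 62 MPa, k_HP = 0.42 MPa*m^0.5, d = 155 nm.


d = 155 nm = 1.55e-07 m
sqrt(d) = 0.0003937004
Hall-Petch contribution = k / sqrt(d) = 0.42 / 0.0003937004 = 1066.8 MPa
sigma = sigma_0 + k/sqrt(d) = 62 + 1066.8 = 1128.8 MPa

1128.8


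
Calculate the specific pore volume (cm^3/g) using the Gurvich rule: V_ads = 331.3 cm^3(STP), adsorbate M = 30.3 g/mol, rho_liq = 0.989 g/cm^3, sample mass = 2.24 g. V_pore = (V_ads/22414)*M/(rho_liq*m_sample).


Moles adsorbed n = V_ads / 22414 = 331.3 / 22414 = 1.478094e-02 mol
Liquid volume V_liq = n * M / rho_liq = 1.478094e-02 * 30.3 / 0.989 = 0.45284 cm^3
Specific pore volume V_pore = V_liq / m_sample = 0.45284 / 2.24
V_pore = 0.2022 cm^3/g

0.2022


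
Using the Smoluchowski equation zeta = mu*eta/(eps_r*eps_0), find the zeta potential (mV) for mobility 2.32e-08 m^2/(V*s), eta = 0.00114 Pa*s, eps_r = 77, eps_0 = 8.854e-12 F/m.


Smoluchowski equation: zeta = mu * eta / (eps_r * eps_0)
zeta = 2.32e-08 * 0.00114 / (77 * 8.854e-12)
zeta = 0.038794 V = 38.79 mV

38.79


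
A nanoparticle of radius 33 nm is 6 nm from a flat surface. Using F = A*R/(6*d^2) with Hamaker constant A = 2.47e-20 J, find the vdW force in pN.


Convert to SI: R = 33 nm = 3.3e-08 m, d = 6 nm = 6e-09 m
F = A * R / (6 * d^2)
F = 2.47e-20 * 3.3e-08 / (6 * (6e-09)^2)
F = 3.77361e-12 N = 3.774 pN

3.774


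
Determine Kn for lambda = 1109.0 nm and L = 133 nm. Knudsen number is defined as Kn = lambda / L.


Knudsen number Kn = lambda / L
Kn = 1109.0 / 133
Kn = 8.3383

8.3383


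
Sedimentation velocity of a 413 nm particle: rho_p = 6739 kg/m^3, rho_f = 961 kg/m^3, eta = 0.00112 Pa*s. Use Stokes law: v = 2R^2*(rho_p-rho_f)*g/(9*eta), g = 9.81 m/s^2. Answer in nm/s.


Radius R = 413/2 nm = 2.065e-07 m
Density difference = 6739 - 961 = 5778 kg/m^3
v = 2 * R^2 * (rho_p - rho_f) * g / (9 * eta)
v = 2 * (2.065e-07)^2 * 5778 * 9.81 / (9 * 0.00112)
v = 4.79575e-07 m/s = 479.5745 nm/s

479.5745


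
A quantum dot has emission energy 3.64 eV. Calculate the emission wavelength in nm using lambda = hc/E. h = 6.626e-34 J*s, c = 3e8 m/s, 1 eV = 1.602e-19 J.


Convert energy: E = 3.64 eV = 3.64 * 1.602e-19 = 5.83128e-19 J
lambda = h*c / E = 6.626e-34 * 3e8 / 5.83128e-19
lambda = 3.40886e-07 m = 340.9 nm

340.9


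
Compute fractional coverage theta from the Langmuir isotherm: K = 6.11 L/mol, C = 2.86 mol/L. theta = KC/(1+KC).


Langmuir isotherm: theta = K*C / (1 + K*C)
K*C = 6.11 * 2.86 = 17.4746
theta = 17.4746 / (1 + 17.4746) = 17.4746 / 18.4746
theta = 0.9459

0.9459


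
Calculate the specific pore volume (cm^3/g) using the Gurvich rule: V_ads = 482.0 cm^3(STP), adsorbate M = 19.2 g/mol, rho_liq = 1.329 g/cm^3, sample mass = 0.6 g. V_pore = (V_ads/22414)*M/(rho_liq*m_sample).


Moles adsorbed n = V_ads / 22414 = 482.0 / 22414 = 2.150442e-02 mol
Liquid volume V_liq = n * M / rho_liq = 2.150442e-02 * 19.2 / 1.329 = 0.31067 cm^3
Specific pore volume V_pore = V_liq / m_sample = 0.31067 / 0.6
V_pore = 0.5178 cm^3/g

0.5178


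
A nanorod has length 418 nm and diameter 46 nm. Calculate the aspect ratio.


Aspect ratio AR = length / diameter
AR = 418 / 46
AR = 9.09

9.09


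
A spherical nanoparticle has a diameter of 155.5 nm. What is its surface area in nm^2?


Radius r = 155.5/2 = 77.75 nm
Surface area SA = 4 * pi * r^2
SA = 4 * pi * (77.75)^2
SA = 75964.5 nm^2

75964.5


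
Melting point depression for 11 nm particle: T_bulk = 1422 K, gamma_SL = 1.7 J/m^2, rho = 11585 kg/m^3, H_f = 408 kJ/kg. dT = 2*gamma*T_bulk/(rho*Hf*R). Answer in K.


Radius R = 11/2 = 5.5 nm = 5.5e-09 m
Convert H_f = 408 kJ/kg = 408000 J/kg
dT = 2 * gamma_SL * T_bulk / (rho * H_f * R)
dT = 2 * 1.7 * 1422 / (11585 * 408000 * 5.5e-09)
dT = 186.0 K

186.0


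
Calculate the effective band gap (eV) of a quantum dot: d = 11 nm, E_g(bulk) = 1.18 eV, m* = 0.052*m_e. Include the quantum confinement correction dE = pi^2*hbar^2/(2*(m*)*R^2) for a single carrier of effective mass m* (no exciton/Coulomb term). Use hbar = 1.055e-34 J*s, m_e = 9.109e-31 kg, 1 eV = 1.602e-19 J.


Radius R = 11/2 nm = 5.5e-09 m
Confinement energy dE = pi^2 * hbar^2 / (2 * m_eff * m_e * R^2)
dE = pi^2 * (1.055e-34)^2 / (2 * 0.052 * 9.109e-31 * (5.5e-09)^2) J, divided by 1.602e-19 J/eV
dE = 0.2393 eV
Total band gap = E_g(bulk) + dE = 1.18 + 0.2393 = 1.4193 eV

1.4193


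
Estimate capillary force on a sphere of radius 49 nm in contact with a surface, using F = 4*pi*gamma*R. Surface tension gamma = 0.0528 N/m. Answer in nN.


Convert radius: R = 49 nm = 4.9e-08 m
F = 4 * pi * gamma * R
F = 4 * pi * 0.0528 * 4.9e-08
F = 3.25117e-08 N = 32.5117 nN

32.5117


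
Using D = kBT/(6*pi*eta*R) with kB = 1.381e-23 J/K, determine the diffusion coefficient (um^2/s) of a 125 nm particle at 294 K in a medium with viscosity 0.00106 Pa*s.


Radius R = 125/2 = 62.5 nm = 6.25e-08 m
D = kB*T / (6*pi*eta*R)
D = 1.381e-23 * 294 / (6 * pi * 0.00106 * 6.25e-08)
D = 3.25128e-12 m^2/s = 3.251 um^2/s

3.251


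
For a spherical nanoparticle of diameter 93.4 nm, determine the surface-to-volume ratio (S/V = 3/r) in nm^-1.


Radius r = 93.4/2 = 46.7 nm
S/V = 3 / r = 3 / 46.7
S/V = 0.0642 nm^-1

0.0642


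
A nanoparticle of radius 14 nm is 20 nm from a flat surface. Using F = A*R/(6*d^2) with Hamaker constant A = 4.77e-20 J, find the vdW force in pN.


Convert to SI: R = 14 nm = 1.4e-08 m, d = 20 nm = 2e-08 m
F = A * R / (6 * d^2)
F = 4.77e-20 * 1.4e-08 / (6 * (2e-08)^2)
F = 2.7825e-13 N = 0.278 pN

0.278


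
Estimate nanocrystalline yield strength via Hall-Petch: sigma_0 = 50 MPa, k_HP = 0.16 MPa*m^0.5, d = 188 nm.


d = 188 nm = 1.88e-07 m
sqrt(d) = 0.0004335897
Hall-Petch contribution = k / sqrt(d) = 0.16 / 0.0004335897 = 369.0 MPa
sigma = sigma_0 + k/sqrt(d) = 50 + 369.0 = 419.0 MPa

419.0


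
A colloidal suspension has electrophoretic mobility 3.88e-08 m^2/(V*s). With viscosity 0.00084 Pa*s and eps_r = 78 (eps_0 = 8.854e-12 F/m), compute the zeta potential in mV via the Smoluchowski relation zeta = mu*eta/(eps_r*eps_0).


Smoluchowski equation: zeta = mu * eta / (eps_r * eps_0)
zeta = 3.88e-08 * 0.00084 / (78 * 8.854e-12)
zeta = 0.047193 V = 47.19 mV

47.19


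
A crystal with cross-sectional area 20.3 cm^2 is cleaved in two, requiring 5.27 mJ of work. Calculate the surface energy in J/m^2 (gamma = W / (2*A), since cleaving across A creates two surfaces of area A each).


Convert: A = 20.3 cm^2 = 0.00203 m^2, W = 5.27 mJ = 0.00527 J
Cleaving exposes two faces of area A, so total new surface = 2*A and gamma = W / (2*A)
gamma = 0.00527 / (2 * 0.00203)
gamma = 1.298 J/m^2

1.298


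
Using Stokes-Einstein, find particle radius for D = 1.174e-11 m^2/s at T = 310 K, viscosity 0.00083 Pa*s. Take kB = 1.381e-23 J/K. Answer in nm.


Stokes-Einstein: R = kB*T / (6*pi*eta*D)
R = 1.381e-23 * 310 / (6 * pi * 0.00083 * 1.174e-11)
R = 2.33082e-08 m = 23.31 nm

23.31


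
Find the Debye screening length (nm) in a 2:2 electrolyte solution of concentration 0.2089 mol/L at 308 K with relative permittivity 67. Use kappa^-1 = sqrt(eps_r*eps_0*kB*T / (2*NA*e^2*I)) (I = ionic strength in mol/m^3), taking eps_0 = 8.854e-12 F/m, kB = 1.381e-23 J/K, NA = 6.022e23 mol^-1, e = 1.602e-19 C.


Ionic strength I = 0.2089 * 2^2 * 1000 = 835.6 mol/m^3
kappa^-1 = sqrt(67 * 8.854e-12 * 1.381e-23 * 308 / (2 * 6.022e23 * (1.602e-19)^2 * 835.6))
kappa^-1 = 0.313 nm

0.313


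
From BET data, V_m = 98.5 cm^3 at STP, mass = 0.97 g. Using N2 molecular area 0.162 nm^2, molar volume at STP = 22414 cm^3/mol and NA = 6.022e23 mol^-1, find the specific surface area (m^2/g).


Number of moles in monolayer = V_m / 22414 = 98.5 / 22414 = 0.00439457
Number of molecules = moles * NA = 0.00439457 * 6.022e23
SA = molecules * sigma / mass
SA = (98.5 / 22414) * 6.022e23 * 0.162e-18 / 0.97
SA = 442.0 m^2/g

442.0


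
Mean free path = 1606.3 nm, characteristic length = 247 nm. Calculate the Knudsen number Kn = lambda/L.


Knudsen number Kn = lambda / L
Kn = 1606.3 / 247
Kn = 6.5032

6.5032


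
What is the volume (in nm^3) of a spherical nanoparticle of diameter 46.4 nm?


Radius r = 46.4/2 = 23.2 nm
Volume V = (4/3) * pi * r^3
V = (4/3) * pi * (23.2)^3
V = 52306.13 nm^3

52306.13


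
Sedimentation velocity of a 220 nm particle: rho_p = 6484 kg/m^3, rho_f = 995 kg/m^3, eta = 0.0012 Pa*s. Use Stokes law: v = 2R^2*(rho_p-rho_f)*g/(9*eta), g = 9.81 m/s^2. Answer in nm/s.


Radius R = 220/2 nm = 1.1e-07 m
Density difference = 6484 - 995 = 5489 kg/m^3
v = 2 * R^2 * (rho_p - rho_f) * g / (9 * eta)
v = 2 * (1.1e-07)^2 * 5489 * 9.81 / (9 * 0.0012)
v = 1.20657e-07 m/s = 120.6574 nm/s

120.6574


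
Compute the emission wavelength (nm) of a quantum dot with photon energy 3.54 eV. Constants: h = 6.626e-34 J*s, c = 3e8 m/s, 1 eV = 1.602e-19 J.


Convert energy: E = 3.54 eV = 3.54 * 1.602e-19 = 5.67108e-19 J
lambda = h*c / E = 6.626e-34 * 3e8 / 5.67108e-19
lambda = 3.50515e-07 m = 350.5 nm

350.5


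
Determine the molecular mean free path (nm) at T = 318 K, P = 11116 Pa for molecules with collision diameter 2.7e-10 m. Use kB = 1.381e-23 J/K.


Mean free path: lambda = kB*T / (sqrt(2) * pi * d^2 * P)
lambda = 1.381e-23 * 318 / (sqrt(2) * pi * (2.7e-10)^2 * 11116)
lambda = 1.21978e-06 m
lambda = 1219.78 nm

1219.78


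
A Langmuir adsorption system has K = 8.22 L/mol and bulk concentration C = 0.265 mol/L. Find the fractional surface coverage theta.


Langmuir isotherm: theta = K*C / (1 + K*C)
K*C = 8.22 * 0.265 = 2.1783
theta = 2.1783 / (1 + 2.1783) = 2.1783 / 3.1783
theta = 0.6854

0.6854


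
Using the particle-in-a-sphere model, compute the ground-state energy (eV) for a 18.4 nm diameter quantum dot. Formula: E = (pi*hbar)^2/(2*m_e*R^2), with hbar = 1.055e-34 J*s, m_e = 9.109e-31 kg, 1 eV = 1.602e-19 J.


Radius R = 18.4/2 = 9.2 nm = 9.2e-09 m
E = (pi * 1.055e-34)^2 / (2 * 9.109e-31 * (9.2e-09)^2)
E(J) = 7.12407e-22
E = E(J) / 1.602e-19 = 0.0044 eV

0.0044


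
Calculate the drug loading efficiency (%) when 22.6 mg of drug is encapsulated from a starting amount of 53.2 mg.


Drug loading efficiency = (drug loaded / drug initial) * 100
DLE = 22.6 / 53.2 * 100
DLE = 0.4248 * 100
DLE = 42.48%

42.48


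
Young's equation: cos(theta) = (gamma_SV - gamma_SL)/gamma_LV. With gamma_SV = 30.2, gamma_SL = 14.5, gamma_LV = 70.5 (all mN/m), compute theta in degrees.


cos(theta) = (gamma_SV - gamma_SL) / gamma_LV
cos(theta) = (30.2 - 14.5) / 70.5
cos(theta) = 0.222695
theta = arccos(0.222695) = 77.13 degrees

77.13


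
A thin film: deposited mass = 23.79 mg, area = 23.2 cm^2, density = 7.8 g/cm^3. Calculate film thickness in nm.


Convert: m = 23.79 mg = 2.3790e-05 kg, A = 23.2 cm^2 = 2.3200e-03 m^2, rho = 7.8 g/cm^3 = 7800 kg/m^3
t = m / (A * rho)
t = 2.3790e-05 / (2.3200e-03 * 7800)
t = 1.3147e-06 m = 1314.7 nm

1314.7


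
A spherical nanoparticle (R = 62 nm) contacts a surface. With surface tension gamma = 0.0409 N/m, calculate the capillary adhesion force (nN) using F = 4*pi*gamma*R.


Convert radius: R = 62 nm = 6.2e-08 m
F = 4 * pi * gamma * R
F = 4 * pi * 0.0409 * 6.2e-08
F = 3.18658e-08 N = 31.8658 nN

31.8658


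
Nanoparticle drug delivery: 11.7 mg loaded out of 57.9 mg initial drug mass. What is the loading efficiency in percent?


Drug loading efficiency = (drug loaded / drug initial) * 100
DLE = 11.7 / 57.9 * 100
DLE = 0.2021 * 100
DLE = 20.21%

20.21


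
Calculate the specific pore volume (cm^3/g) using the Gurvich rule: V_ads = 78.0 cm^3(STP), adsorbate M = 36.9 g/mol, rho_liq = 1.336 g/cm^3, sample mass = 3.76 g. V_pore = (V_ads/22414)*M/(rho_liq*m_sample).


Moles adsorbed n = V_ads / 22414 = 78.0 / 22414 = 3.479968e-03 mol
Liquid volume V_liq = n * M / rho_liq = 3.479968e-03 * 36.9 / 1.336 = 0.09612 cm^3
Specific pore volume V_pore = V_liq / m_sample = 0.09612 / 3.76
V_pore = 0.0256 cm^3/g

0.0256


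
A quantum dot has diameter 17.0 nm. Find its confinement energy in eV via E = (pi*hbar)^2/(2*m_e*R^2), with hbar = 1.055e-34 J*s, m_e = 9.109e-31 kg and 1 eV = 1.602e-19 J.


Radius R = 17.0/2 = 8.5 nm = 8.5e-09 m
E = (pi * 1.055e-34)^2 / (2 * 9.109e-31 * (8.5e-09)^2)
E(J) = 8.34576e-22
E = E(J) / 1.602e-19 = 0.0052 eV

0.0052


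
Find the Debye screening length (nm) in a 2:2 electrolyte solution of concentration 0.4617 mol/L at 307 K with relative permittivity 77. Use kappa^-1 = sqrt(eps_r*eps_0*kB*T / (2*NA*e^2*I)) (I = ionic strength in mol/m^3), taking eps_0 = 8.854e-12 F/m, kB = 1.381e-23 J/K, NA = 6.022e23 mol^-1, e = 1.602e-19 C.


Ionic strength I = 0.4617 * 2^2 * 1000 = 1846.8 mol/m^3
kappa^-1 = sqrt(77 * 8.854e-12 * 1.381e-23 * 307 / (2 * 6.022e23 * (1.602e-19)^2 * 1846.8))
kappa^-1 = 0.225 nm

0.225


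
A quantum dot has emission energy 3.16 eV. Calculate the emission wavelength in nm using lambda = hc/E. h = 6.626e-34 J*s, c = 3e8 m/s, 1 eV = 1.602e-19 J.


Convert energy: E = 3.16 eV = 3.16 * 1.602e-19 = 5.06232e-19 J
lambda = h*c / E = 6.626e-34 * 3e8 / 5.06232e-19
lambda = 3.92666e-07 m = 392.7 nm

392.7


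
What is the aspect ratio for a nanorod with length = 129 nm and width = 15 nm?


Aspect ratio AR = length / diameter
AR = 129 / 15
AR = 8.6

8.6


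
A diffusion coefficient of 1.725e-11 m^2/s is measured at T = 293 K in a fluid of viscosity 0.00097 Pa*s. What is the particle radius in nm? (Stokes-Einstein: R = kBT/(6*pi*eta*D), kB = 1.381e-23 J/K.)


Stokes-Einstein: R = kB*T / (6*pi*eta*D)
R = 1.381e-23 * 293 / (6 * pi * 0.00097 * 1.725e-11)
R = 1.28292e-08 m = 12.83 nm

12.83


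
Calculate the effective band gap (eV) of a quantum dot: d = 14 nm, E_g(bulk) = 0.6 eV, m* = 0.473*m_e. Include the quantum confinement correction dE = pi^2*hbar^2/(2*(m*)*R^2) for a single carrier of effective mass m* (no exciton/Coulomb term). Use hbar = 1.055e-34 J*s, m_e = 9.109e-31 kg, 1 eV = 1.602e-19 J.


Radius R = 14/2 nm = 7e-09 m
Confinement energy dE = pi^2 * hbar^2 / (2 * m_eff * m_e * R^2)
dE = pi^2 * (1.055e-34)^2 / (2 * 0.473 * 9.109e-31 * (7e-09)^2) J, divided by 1.602e-19 J/eV
dE = 0.0162 eV
Total band gap = E_g(bulk) + dE = 0.6 + 0.0162 = 0.6162 eV

0.6162


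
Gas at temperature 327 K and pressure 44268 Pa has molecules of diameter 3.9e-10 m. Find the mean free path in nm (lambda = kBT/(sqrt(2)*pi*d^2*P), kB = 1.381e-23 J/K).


Mean free path: lambda = kB*T / (sqrt(2) * pi * d^2 * P)
lambda = 1.381e-23 * 327 / (sqrt(2) * pi * (3.9e-10)^2 * 44268)
lambda = 1.50958e-07 m
lambda = 150.96 nm

150.96


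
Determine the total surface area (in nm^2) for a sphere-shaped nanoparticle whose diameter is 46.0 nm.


Radius r = 46.0/2 = 23 nm
Surface area SA = 4 * pi * r^2
SA = 4 * pi * (23)^2
SA = 6647.61 nm^2

6647.61


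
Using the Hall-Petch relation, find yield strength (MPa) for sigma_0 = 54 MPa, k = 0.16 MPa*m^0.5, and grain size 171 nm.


d = 171 nm = 1.71e-07 m
sqrt(d) = 0.0004135215
Hall-Petch contribution = k / sqrt(d) = 0.16 / 0.0004135215 = 386.9 MPa
sigma = sigma_0 + k/sqrt(d) = 54 + 386.9 = 440.9 MPa

440.9


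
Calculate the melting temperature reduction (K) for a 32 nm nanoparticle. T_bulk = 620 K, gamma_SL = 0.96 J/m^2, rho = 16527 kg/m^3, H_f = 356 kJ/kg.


Radius R = 32/2 = 16 nm = 1.6e-08 m
Convert H_f = 356 kJ/kg = 356000 J/kg
dT = 2 * gamma_SL * T_bulk / (rho * H_f * R)
dT = 2 * 0.96 * 620 / (16527 * 356000 * 1.6e-08)
dT = 12.6 K

12.6


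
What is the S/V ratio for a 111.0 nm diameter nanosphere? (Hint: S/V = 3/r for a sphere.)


Radius r = 111.0/2 = 55.5 nm
S/V = 3 / r = 3 / 55.5
S/V = 0.0541 nm^-1

0.0541


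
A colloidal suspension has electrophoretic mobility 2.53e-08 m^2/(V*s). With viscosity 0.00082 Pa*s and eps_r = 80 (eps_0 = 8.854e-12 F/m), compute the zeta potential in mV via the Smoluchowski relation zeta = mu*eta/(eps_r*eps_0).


Smoluchowski equation: zeta = mu * eta / (eps_r * eps_0)
zeta = 2.53e-08 * 0.00082 / (80 * 8.854e-12)
zeta = 0.029289 V = 29.29 mV

29.29


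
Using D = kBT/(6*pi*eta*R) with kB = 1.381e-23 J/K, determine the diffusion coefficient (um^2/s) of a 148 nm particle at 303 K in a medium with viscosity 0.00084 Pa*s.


Radius R = 148/2 = 74 nm = 7.4e-08 m
D = kB*T / (6*pi*eta*R)
D = 1.381e-23 * 303 / (6 * pi * 0.00084 * 7.4e-08)
D = 3.57128e-12 m^2/s = 3.571 um^2/s

3.571


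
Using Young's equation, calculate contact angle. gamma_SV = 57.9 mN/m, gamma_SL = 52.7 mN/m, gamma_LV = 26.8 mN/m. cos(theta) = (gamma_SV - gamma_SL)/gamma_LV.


cos(theta) = (gamma_SV - gamma_SL) / gamma_LV
cos(theta) = (57.9 - 52.7) / 26.8
cos(theta) = 0.19403
theta = arccos(0.19403) = 78.81 degrees

78.81


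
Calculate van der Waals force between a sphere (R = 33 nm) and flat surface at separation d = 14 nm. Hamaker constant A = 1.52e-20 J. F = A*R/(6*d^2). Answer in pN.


Convert to SI: R = 33 nm = 3.3e-08 m, d = 14 nm = 1.4e-08 m
F = A * R / (6 * d^2)
F = 1.52e-20 * 3.3e-08 / (6 * (1.4e-08)^2)
F = 4.26531e-13 N = 0.427 pN

0.427


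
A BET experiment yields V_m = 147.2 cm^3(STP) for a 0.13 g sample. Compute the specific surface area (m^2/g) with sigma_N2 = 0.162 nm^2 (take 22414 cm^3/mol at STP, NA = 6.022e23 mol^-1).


Number of moles in monolayer = V_m / 22414 = 147.2 / 22414 = 0.00656732
Number of molecules = moles * NA = 0.00656732 * 6.022e23
SA = molecules * sigma / mass
SA = (147.2 / 22414) * 6.022e23 * 0.162e-18 / 0.13
SA = 4928.3 m^2/g

4928.3


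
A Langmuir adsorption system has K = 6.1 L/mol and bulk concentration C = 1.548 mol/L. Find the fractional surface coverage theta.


Langmuir isotherm: theta = K*C / (1 + K*C)
K*C = 6.1 * 1.548 = 9.4428
theta = 9.4428 / (1 + 9.4428) = 9.4428 / 10.4428
theta = 0.9042

0.9042


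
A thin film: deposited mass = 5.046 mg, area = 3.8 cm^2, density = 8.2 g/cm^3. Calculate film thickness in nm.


Convert: m = 5.046 mg = 5.0460e-06 kg, A = 3.8 cm^2 = 3.8000e-04 m^2, rho = 8.2 g/cm^3 = 8200 kg/m^3
t = m / (A * rho)
t = 5.0460e-06 / (3.8000e-04 * 8200)
t = 1.6194e-06 m = 1619.4 nm

1619.4


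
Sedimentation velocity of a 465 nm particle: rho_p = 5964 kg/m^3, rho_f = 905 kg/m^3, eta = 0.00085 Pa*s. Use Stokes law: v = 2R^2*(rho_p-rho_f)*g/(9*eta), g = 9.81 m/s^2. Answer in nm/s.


Radius R = 465/2 nm = 2.325e-07 m
Density difference = 5964 - 905 = 5059 kg/m^3
v = 2 * R^2 * (rho_p - rho_f) * g / (9 * eta)
v = 2 * (2.325e-07)^2 * 5059 * 9.81 / (9 * 0.00085)
v = 7.01372e-07 m/s = 701.3716 nm/s

701.3716


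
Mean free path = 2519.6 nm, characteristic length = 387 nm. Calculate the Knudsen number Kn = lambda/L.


Knudsen number Kn = lambda / L
Kn = 2519.6 / 387
Kn = 6.5106

6.5106


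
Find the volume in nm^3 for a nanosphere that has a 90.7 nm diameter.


Radius r = 90.7/2 = 45.35 nm
Volume V = (4/3) * pi * r^3
V = (4/3) * pi * (45.35)^3
V = 390679.37 nm^3

390679.37


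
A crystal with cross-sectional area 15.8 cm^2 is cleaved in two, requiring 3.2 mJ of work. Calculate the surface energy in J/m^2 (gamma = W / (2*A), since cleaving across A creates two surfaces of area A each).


Convert: A = 15.8 cm^2 = 0.00158 m^2, W = 3.2 mJ = 0.0032 J
Cleaving exposes two faces of area A, so total new surface = 2*A and gamma = W / (2*A)
gamma = 0.0032 / (2 * 0.00158)
gamma = 1.013 J/m^2

1.013


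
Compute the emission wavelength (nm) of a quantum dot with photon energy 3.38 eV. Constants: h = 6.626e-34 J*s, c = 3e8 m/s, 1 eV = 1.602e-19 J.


Convert energy: E = 3.38 eV = 3.38 * 1.602e-19 = 5.41476e-19 J
lambda = h*c / E = 6.626e-34 * 3e8 / 5.41476e-19
lambda = 3.67108e-07 m = 367.1 nm

367.1


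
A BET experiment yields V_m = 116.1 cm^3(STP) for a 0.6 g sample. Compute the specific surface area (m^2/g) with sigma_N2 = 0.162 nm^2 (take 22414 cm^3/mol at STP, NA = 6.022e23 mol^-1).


Number of moles in monolayer = V_m / 22414 = 116.1 / 22414 = 0.0051798
Number of molecules = moles * NA = 0.0051798 * 6.022e23
SA = molecules * sigma / mass
SA = (116.1 / 22414) * 6.022e23 * 0.162e-18 / 0.6
SA = 842.2 m^2/g

842.2


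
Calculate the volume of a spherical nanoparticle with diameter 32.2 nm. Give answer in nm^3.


Radius r = 32.2/2 = 16.1 nm
Volume V = (4/3) * pi * r^3
V = (4/3) * pi * (16.1)^3
V = 17481.0 nm^3

17481.0


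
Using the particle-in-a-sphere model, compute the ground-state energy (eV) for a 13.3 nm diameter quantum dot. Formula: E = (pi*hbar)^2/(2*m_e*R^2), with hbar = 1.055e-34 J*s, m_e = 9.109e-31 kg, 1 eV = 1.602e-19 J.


Radius R = 13.3/2 = 6.65 nm = 6.65e-09 m
E = (pi * 1.055e-34)^2 / (2 * 9.109e-31 * (6.65e-09)^2)
E(J) = 1.36352e-21
E = E(J) / 1.602e-19 = 0.0085 eV

0.0085


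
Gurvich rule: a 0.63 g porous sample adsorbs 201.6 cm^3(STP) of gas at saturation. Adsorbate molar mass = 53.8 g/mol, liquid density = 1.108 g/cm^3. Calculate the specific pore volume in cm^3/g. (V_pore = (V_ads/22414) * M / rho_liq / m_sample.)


Moles adsorbed n = V_ads / 22414 = 201.6 / 22414 = 8.994379e-03 mol
Liquid volume V_liq = n * M / rho_liq = 8.994379e-03 * 53.8 / 1.108 = 0.43673 cm^3
Specific pore volume V_pore = V_liq / m_sample = 0.43673 / 0.63
V_pore = 0.6932 cm^3/g

0.6932


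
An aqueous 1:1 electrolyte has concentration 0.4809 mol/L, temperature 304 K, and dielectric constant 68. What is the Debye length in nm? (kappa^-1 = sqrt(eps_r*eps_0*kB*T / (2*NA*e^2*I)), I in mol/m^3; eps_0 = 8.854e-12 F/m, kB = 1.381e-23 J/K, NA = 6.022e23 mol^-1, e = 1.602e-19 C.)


Ionic strength I = 0.4809 * 1^2 * 1000 = 480.9 mol/m^3
kappa^-1 = sqrt(68 * 8.854e-12 * 1.381e-23 * 304 / (2 * 6.022e23 * (1.602e-19)^2 * 480.9))
kappa^-1 = 0.412 nm

0.412


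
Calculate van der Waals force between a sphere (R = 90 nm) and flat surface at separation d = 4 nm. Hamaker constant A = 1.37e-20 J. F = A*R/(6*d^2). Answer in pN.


Convert to SI: R = 90 nm = 9e-08 m, d = 4 nm = 4e-09 m
F = A * R / (6 * d^2)
F = 1.37e-20 * 9e-08 / (6 * (4e-09)^2)
F = 1.28438e-11 N = 12.844 pN

12.844


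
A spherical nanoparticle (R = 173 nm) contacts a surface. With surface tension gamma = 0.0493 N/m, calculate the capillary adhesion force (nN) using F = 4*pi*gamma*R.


Convert radius: R = 173 nm = 1.73e-07 m
F = 4 * pi * gamma * R
F = 4 * pi * 0.0493 * 1.73e-07
F = 1.07177e-07 N = 107.1773 nN

107.1773


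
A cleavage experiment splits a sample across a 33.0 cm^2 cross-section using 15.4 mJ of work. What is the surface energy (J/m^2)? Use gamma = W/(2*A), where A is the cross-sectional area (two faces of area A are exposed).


Convert: A = 33.0 cm^2 = 0.0033 m^2, W = 15.4 mJ = 0.0154 J
Cleaving exposes two faces of area A, so total new surface = 2*A and gamma = W / (2*A)
gamma = 0.0154 / (2 * 0.0033)
gamma = 2.333 J/m^2

2.333


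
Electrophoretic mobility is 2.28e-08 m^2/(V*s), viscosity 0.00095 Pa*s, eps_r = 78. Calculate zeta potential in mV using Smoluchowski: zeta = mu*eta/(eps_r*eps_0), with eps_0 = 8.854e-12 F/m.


Smoluchowski equation: zeta = mu * eta / (eps_r * eps_0)
zeta = 2.28e-08 * 0.00095 / (78 * 8.854e-12)
zeta = 0.031363 V = 31.36 mV

31.36


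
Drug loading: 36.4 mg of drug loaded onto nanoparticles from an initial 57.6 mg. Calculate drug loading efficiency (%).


Drug loading efficiency = (drug loaded / drug initial) * 100
DLE = 36.4 / 57.6 * 100
DLE = 0.6319 * 100
DLE = 63.19%

63.19


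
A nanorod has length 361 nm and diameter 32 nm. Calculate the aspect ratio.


Aspect ratio AR = length / diameter
AR = 361 / 32
AR = 11.28

11.28


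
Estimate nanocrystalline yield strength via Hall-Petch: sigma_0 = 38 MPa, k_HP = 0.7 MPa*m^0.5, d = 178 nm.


d = 178 nm = 1.78e-07 m
sqrt(d) = 0.0004219005
Hall-Petch contribution = k / sqrt(d) = 0.7 / 0.0004219005 = 1659.2 MPa
sigma = sigma_0 + k/sqrt(d) = 38 + 1659.2 = 1697.2 MPa

1697.2


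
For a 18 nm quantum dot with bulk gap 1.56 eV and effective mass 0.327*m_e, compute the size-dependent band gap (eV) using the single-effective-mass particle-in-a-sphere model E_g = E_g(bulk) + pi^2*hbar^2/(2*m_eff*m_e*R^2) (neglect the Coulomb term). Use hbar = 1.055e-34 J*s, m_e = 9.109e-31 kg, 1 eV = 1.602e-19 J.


Radius R = 18/2 nm = 9e-09 m
Confinement energy dE = pi^2 * hbar^2 / (2 * m_eff * m_e * R^2)
dE = pi^2 * (1.055e-34)^2 / (2 * 0.327 * 9.109e-31 * (9e-09)^2) J, divided by 1.602e-19 J/eV
dE = 0.0142 eV
Total band gap = E_g(bulk) + dE = 1.56 + 0.0142 = 1.5742 eV

1.5742


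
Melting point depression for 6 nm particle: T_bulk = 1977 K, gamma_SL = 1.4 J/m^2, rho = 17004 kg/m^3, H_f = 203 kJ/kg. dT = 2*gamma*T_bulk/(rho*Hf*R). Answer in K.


Radius R = 6/2 = 3 nm = 3e-09 m
Convert H_f = 203 kJ/kg = 203000 J/kg
dT = 2 * gamma_SL * T_bulk / (rho * H_f * R)
dT = 2 * 1.4 * 1977 / (17004 * 203000 * 3e-09)
dT = 534.6 K

534.6


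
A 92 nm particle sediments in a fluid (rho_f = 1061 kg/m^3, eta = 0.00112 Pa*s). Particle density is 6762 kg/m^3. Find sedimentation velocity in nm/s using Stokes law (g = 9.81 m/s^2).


Radius R = 92/2 nm = 4.6e-08 m
Density difference = 6762 - 1061 = 5701 kg/m^3
v = 2 * R^2 * (rho_p - rho_f) * g / (9 * eta)
v = 2 * (4.6e-08)^2 * 5701 * 9.81 / (9 * 0.00112)
v = 2.34804e-08 m/s = 23.4804 nm/s

23.4804


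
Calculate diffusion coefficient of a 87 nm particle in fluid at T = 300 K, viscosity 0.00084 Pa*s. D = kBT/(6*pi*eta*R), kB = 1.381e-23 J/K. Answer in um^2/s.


Radius R = 87/2 = 43.5 nm = 4.35e-08 m
D = kB*T / (6*pi*eta*R)
D = 1.381e-23 * 300 / (6 * pi * 0.00084 * 4.35e-08)
D = 6.01513e-12 m^2/s = 6.015 um^2/s

6.015


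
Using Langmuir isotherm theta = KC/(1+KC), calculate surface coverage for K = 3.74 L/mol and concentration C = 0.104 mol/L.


Langmuir isotherm: theta = K*C / (1 + K*C)
K*C = 3.74 * 0.104 = 0.38896
theta = 0.38896 / (1 + 0.38896) = 0.38896 / 1.38896
theta = 0.28

0.28


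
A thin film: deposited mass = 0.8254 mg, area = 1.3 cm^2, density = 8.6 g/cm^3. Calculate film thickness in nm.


Convert: m = 0.8254 mg = 8.2540e-07 kg, A = 1.3 cm^2 = 1.3000e-04 m^2, rho = 8.6 g/cm^3 = 8600 kg/m^3
t = m / (A * rho)
t = 8.2540e-07 / (1.3000e-04 * 8600)
t = 7.3828e-07 m = 738.3 nm

738.3


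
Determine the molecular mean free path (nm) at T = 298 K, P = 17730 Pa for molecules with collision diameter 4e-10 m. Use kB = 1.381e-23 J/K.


Mean free path: lambda = kB*T / (sqrt(2) * pi * d^2 * P)
lambda = 1.381e-23 * 298 / (sqrt(2) * pi * (4e-10)^2 * 17730)
lambda = 3.26525e-07 m
lambda = 326.52 nm

326.52


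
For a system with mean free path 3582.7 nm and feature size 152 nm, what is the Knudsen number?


Knudsen number Kn = lambda / L
Kn = 3582.7 / 152
Kn = 23.5704

23.5704


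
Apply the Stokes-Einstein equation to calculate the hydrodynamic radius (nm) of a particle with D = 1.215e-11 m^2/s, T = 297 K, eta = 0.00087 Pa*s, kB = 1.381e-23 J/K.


Stokes-Einstein: R = kB*T / (6*pi*eta*D)
R = 1.381e-23 * 297 / (6 * pi * 0.00087 * 1.215e-11)
R = 2.05851e-08 m = 20.59 nm

20.59


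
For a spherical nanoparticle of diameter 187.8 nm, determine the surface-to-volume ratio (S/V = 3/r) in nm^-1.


Radius r = 187.8/2 = 93.9 nm
S/V = 3 / r = 3 / 93.9
S/V = 0.0319 nm^-1

0.0319


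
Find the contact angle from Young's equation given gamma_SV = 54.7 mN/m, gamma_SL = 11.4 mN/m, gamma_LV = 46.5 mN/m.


cos(theta) = (gamma_SV - gamma_SL) / gamma_LV
cos(theta) = (54.7 - 11.4) / 46.5
cos(theta) = 0.931183
theta = arccos(0.931183) = 21.38 degrees

21.38


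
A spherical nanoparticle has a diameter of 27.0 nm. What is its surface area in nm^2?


Radius r = 27.0/2 = 13.5 nm
Surface area SA = 4 * pi * r^2
SA = 4 * pi * (13.5)^2
SA = 2290.22 nm^2

2290.22


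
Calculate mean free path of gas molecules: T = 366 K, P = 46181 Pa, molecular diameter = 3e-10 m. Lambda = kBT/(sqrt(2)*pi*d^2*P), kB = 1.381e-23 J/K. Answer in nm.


Mean free path: lambda = kB*T / (sqrt(2) * pi * d^2 * P)
lambda = 1.381e-23 * 366 / (sqrt(2) * pi * (3e-10)^2 * 46181)
lambda = 2.73718e-07 m
lambda = 273.72 nm

273.72


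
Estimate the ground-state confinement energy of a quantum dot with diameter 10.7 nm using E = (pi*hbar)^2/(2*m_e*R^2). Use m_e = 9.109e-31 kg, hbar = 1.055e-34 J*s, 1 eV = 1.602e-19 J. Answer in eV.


Radius R = 10.7/2 = 5.35 nm = 5.35e-09 m
E = (pi * 1.055e-34)^2 / (2 * 9.109e-31 * (5.35e-09)^2)
E(J) = 2.10667e-21
E = E(J) / 1.602e-19 = 0.0132 eV

0.0132


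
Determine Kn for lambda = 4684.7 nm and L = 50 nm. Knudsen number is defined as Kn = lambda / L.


Knudsen number Kn = lambda / L
Kn = 4684.7 / 50
Kn = 93.694

93.694


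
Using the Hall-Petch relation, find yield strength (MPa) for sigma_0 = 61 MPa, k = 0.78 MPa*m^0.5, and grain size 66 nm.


d = 66 nm = 6.6e-08 m
sqrt(d) = 0.0002569047
Hall-Petch contribution = k / sqrt(d) = 0.78 / 0.0002569047 = 3036.1 MPa
sigma = sigma_0 + k/sqrt(d) = 61 + 3036.1 = 3097.1 MPa

3097.1


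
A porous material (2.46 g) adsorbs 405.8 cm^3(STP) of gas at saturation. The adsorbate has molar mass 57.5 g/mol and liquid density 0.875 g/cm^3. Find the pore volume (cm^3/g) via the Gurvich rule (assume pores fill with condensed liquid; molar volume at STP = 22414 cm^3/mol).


Moles adsorbed n = V_ads / 22414 = 405.8 / 22414 = 1.810476e-02 mol
Liquid volume V_liq = n * M / rho_liq = 1.810476e-02 * 57.5 / 0.875 = 1.18974 cm^3
Specific pore volume V_pore = V_liq / m_sample = 1.18974 / 2.46
V_pore = 0.4836 cm^3/g

0.4836


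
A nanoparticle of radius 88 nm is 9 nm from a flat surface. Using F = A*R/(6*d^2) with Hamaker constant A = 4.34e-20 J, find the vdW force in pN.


Convert to SI: R = 88 nm = 8.8e-08 m, d = 9 nm = 9e-09 m
F = A * R / (6 * d^2)
F = 4.34e-20 * 8.8e-08 / (6 * (9e-09)^2)
F = 7.85844e-12 N = 7.858 pN

7.858


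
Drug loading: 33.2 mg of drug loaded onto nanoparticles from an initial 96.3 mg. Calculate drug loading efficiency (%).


Drug loading efficiency = (drug loaded / drug initial) * 100
DLE = 33.2 / 96.3 * 100
DLE = 0.3448 * 100
DLE = 34.48%

34.48


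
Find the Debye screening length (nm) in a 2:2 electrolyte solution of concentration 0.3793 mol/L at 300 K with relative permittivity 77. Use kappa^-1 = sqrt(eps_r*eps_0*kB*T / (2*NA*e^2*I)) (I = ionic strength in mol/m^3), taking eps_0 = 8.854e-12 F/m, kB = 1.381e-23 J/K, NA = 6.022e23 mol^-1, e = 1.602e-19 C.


Ionic strength I = 0.3793 * 2^2 * 1000 = 1517.2 mol/m^3
kappa^-1 = sqrt(77 * 8.854e-12 * 1.381e-23 * 300 / (2 * 6.022e23 * (1.602e-19)^2 * 1517.2))
kappa^-1 = 0.245 nm

0.245


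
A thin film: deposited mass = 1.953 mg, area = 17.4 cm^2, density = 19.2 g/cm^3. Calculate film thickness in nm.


Convert: m = 1.953 mg = 1.9530e-06 kg, A = 17.4 cm^2 = 1.7400e-03 m^2, rho = 19.2 g/cm^3 = 19200 kg/m^3
t = m / (A * rho)
t = 1.9530e-06 / (1.7400e-03 * 19200)
t = 5.8459e-08 m = 58.5 nm

58.5


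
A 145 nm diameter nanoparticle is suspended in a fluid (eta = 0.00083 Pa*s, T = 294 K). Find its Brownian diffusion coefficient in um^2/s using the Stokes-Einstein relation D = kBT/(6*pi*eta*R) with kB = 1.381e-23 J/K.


Radius R = 145/2 = 72.5 nm = 7.25e-08 m
D = kB*T / (6*pi*eta*R)
D = 1.381e-23 * 294 / (6 * pi * 0.00083 * 7.25e-08)
D = 3.57951e-12 m^2/s = 3.58 um^2/s

3.58


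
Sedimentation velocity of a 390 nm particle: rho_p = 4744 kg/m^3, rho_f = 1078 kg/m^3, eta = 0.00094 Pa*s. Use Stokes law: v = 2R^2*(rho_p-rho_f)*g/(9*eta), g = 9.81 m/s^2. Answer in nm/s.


Radius R = 390/2 nm = 1.95e-07 m
Density difference = 4744 - 1078 = 3666 kg/m^3
v = 2 * R^2 * (rho_p - rho_f) * g / (9 * eta)
v = 2 * (1.95e-07)^2 * 3666 * 9.81 / (9 * 0.00094)
v = 3.23289e-07 m/s = 323.2886 nm/s

323.2886


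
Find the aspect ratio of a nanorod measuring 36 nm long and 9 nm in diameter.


Aspect ratio AR = length / diameter
AR = 36 / 9
AR = 4.0

4.0


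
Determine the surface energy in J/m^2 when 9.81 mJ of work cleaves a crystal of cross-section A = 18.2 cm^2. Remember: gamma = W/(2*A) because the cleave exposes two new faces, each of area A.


Convert: A = 18.2 cm^2 = 0.00182 m^2, W = 9.81 mJ = 0.00981 J
Cleaving exposes two faces of area A, so total new surface = 2*A and gamma = W / (2*A)
gamma = 0.00981 / (2 * 0.00182)
gamma = 2.695 J/m^2

2.695


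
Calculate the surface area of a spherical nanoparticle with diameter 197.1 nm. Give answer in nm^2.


Radius r = 197.1/2 = 98.55 nm
Surface area SA = 4 * pi * r^2
SA = 4 * pi * (98.55)^2
SA = 122045.88 nm^2

122045.88


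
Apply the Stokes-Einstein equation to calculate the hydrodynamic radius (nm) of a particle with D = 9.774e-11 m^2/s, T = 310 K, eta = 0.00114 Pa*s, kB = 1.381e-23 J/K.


Stokes-Einstein: R = kB*T / (6*pi*eta*D)
R = 1.381e-23 * 310 / (6 * pi * 0.00114 * 9.774e-11)
R = 2.03834e-09 m = 2.04 nm

2.04


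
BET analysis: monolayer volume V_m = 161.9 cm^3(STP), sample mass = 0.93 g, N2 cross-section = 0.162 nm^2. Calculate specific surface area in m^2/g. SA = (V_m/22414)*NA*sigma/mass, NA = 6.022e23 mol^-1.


Number of moles in monolayer = V_m / 22414 = 161.9 / 22414 = 0.00722316
Number of molecules = moles * NA = 0.00722316 * 6.022e23
SA = molecules * sigma / mass
SA = (161.9 / 22414) * 6.022e23 * 0.162e-18 / 0.93
SA = 757.7 m^2/g

757.7
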